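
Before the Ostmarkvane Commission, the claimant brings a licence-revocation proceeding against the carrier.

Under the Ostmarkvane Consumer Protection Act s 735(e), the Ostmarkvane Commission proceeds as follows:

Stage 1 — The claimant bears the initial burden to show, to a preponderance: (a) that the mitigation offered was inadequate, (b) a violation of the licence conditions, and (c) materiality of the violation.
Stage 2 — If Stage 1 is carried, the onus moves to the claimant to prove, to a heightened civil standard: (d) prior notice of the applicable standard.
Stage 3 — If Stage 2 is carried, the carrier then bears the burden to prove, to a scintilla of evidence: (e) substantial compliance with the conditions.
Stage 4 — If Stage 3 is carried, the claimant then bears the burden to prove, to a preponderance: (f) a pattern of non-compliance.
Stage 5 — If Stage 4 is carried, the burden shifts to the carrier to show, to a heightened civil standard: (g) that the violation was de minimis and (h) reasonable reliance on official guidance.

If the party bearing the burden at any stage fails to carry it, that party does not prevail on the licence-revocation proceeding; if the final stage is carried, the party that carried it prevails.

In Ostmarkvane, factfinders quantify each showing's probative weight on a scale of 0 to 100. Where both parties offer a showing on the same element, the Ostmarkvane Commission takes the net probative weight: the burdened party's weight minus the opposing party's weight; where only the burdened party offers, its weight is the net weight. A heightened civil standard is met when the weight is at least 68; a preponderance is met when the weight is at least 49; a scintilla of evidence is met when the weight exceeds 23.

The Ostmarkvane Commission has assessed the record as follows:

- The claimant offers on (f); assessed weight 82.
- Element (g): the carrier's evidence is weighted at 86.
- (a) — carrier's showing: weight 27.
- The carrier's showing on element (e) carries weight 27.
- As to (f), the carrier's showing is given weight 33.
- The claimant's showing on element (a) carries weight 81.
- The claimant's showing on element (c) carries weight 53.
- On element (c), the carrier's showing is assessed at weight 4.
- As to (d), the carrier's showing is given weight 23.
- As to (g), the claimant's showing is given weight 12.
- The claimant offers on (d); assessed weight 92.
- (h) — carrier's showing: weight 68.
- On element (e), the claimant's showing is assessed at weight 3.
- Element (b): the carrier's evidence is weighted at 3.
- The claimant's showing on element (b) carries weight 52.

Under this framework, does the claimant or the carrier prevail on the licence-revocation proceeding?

carrier

Stage 1 (claimant, a preponderance, weight is at least 49): (a) net 81−27=54 ≥ 49 — meets; (b) net 52−3=49 ≥ 49 — meets; (c) net 53−4=49 ≥ 49 — meets.
  All elements met. The claimant retains the burden for Stage 2.
Stage 2 (claimant, a heightened civil standard, weight is at least 68): (d) net 92−23=69 ≥ 68 — meets.
  All elements met. The burden passes to the carrier.
Stage 3 (carrier, a scintilla of evidence, weight exceeds 23): (e) net 27−3=24 > 23 — meets.
  Stage 3 is satisfied; the onus moves to the claimant.
Stage 4 (claimant, a preponderance, weight is at least 49): (f) net 82−33=49 ≥ 49 — meets.
  Stage 4 carried; the burden shifts to the carrier.
Stage 5 (carrier, a heightened civil standard, weight is at least 68): (g) net 86−12=74 ≥ 68 — meets; (h) 68 ≥ 68 — meets.
  Stage 5 carried; the final stage is satisfied.
Every stage carried; the carrier prevails.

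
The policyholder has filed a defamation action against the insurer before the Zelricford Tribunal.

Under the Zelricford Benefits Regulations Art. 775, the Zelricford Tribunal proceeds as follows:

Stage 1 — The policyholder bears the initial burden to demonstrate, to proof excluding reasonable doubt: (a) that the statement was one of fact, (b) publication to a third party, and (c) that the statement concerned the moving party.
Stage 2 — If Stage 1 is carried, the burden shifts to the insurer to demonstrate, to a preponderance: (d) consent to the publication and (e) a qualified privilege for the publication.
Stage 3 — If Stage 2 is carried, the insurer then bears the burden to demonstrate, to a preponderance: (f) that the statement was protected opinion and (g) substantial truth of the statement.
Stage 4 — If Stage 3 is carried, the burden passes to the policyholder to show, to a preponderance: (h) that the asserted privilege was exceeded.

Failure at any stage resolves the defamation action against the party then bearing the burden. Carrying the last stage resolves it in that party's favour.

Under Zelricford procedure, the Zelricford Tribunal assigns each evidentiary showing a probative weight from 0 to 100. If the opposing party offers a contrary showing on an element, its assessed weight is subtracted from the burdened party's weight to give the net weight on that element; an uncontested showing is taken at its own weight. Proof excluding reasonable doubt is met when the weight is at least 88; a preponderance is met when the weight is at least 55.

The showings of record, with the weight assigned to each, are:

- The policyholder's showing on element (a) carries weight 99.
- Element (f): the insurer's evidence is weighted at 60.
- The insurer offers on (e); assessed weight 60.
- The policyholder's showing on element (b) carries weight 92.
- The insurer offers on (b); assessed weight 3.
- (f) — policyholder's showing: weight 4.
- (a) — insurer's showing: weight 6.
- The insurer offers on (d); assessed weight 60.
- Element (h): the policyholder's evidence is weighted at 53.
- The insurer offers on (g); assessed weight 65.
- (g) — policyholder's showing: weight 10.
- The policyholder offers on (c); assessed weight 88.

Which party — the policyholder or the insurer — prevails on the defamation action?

insurer

Stage 1 (policyholder, proof excluding reasonable doubt, weight is at least 88): (a) net 99−6=93 ≥ 88 — meets; (b) net 92−3=89 ≥ 88 — meets; (c) 88 ≥ 88 — meets.
  Stage 1 carried; the burden shifts to the insurer.
Stage 2 (insurer, a preponderance, weight is at least 55): (d) 60 ≥ 55 — meets; (e) 60 ≥ 55 — meets.
  Stage 2 is satisfied; the insurer continues to bear the burden.
Stage 3 (insurer, a preponderance, weight is at least 55): (f) net 60−4=56 ≥ 55 — meets; (g) net 65−10=55 ≥ 55 — meets.
  Stage 3 carried; the burden shifts to the policyholder.
Stage 4 (policyholder, a preponderance, weight is at least 55): (h) 53 < 55 — fails.
  Not every element is met, so the policyholder fails to carry Stage 4.
The analysis ends at Stage 4; the insurer prevails.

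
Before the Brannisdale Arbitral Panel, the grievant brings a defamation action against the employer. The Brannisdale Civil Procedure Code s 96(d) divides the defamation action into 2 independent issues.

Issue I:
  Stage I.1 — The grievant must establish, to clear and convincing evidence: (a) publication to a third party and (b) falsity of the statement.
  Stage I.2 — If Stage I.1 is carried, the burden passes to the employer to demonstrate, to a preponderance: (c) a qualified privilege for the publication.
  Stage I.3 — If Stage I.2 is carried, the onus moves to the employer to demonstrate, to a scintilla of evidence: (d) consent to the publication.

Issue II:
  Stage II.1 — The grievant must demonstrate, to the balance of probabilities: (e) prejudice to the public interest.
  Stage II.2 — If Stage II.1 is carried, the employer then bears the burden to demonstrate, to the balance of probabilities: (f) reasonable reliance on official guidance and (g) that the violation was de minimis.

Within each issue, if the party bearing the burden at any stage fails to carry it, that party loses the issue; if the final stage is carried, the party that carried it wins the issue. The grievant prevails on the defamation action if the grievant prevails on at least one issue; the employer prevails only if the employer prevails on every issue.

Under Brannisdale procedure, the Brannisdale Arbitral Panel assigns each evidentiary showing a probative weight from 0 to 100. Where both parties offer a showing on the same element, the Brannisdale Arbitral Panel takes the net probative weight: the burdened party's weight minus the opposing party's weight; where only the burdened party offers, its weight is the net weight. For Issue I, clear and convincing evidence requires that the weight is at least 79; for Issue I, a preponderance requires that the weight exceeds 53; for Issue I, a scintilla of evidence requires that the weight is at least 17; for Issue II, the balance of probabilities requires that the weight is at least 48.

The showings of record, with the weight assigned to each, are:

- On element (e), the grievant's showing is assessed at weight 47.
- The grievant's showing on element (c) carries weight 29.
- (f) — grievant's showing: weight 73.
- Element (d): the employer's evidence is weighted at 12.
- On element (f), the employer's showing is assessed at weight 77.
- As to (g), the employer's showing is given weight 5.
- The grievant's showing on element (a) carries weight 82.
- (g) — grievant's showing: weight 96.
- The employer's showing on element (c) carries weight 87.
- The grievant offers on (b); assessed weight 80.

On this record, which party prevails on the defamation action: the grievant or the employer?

grievant

— Issue I —
At Stage I.1 the grievant must meet clear and convincing evidence (weight is at least 79): on (a) the weight is 82, ≥ 79, so (a) meets the standard; on (b) the weight is 80, which does reach 79, so (b) meets the standard.
  All elements met. The burden passes to the employer.
At Stage I.2 the employer must meet a preponderance (weight exceeds 53): on (c) the weight is 87 less the opposing 29 gives net 58, > 53, so (c) meets the standard.
  All elements met. The employer retains the burden for Stage I.3.
At Stage I.3 the employer must meet a scintilla of evidence (weight is at least 17): on (d) the weight is 12, < 17, so (d) does not meet the standard.
  Stage I.3 not carried; the employer fails its burden.
So the grievant prevails on this issue.
— Issue II —
Stage II.1 (grievant, the balance of probabilities, weight is at least 48): (e) 47 < 48 — fails.
  The grievant does not carry Stage II.1.
The employer prevails on this issue.
Per-issue: Issue I → grievant; Issue II → employer. The grievant must prevail on at least one issue; overall, the grievant prevails.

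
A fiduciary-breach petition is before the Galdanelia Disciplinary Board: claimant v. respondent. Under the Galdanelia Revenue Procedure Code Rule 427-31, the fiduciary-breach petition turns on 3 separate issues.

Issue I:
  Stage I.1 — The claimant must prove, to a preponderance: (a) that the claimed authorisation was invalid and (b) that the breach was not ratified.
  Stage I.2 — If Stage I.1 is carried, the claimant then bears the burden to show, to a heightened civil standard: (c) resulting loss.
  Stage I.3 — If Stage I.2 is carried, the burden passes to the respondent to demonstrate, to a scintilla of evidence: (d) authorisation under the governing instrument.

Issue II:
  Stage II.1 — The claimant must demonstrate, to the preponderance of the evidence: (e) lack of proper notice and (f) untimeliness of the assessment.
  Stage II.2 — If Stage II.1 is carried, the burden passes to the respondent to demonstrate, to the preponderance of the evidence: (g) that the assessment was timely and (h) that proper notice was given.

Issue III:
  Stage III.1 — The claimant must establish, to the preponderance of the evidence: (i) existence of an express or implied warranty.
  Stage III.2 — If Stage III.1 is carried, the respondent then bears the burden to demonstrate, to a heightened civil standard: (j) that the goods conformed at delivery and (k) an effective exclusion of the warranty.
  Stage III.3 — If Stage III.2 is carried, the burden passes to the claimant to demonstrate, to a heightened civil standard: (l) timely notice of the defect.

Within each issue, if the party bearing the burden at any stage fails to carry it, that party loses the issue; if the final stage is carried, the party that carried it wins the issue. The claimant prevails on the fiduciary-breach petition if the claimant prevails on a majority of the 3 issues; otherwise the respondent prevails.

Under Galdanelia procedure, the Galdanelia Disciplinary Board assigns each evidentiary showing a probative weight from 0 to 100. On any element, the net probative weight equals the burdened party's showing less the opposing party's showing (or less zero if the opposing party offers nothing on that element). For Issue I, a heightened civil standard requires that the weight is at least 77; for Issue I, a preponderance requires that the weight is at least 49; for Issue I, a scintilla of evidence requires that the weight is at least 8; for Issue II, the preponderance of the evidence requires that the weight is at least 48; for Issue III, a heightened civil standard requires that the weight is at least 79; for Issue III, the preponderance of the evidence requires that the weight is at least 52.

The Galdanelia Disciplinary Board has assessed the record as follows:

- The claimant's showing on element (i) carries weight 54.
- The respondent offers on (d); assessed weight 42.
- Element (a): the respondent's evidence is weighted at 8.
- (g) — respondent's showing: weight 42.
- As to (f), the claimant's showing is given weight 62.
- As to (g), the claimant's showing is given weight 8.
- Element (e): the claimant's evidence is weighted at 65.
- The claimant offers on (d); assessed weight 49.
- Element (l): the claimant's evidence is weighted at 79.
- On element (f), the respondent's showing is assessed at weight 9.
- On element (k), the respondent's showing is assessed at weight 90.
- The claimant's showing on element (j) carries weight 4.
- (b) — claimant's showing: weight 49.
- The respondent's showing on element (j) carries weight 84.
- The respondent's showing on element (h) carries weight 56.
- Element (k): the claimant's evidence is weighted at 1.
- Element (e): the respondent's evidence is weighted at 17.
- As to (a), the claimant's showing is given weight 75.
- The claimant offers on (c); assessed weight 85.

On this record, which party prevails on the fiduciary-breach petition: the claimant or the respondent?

claimant

— Issue I —
Stage I.1 — burden on claimant; standard: a preponderance (weight is at least 49).
    (a): 75 − 8 = 67 ≥ 49 [met]
    (b): 49 ≥ 49 [met]
  Stage I.1 carried; the burden remains with the claimant.
Stage I.2 — burden on claimant; standard: a heightened civil standard (weight is at least 77).
    (c): 85 ≥ 77 [met]
  Stage I.2 is satisfied; the onus moves to the respondent.
Stage I.3 — burden on respondent; standard: a scintilla of evidence (weight is at least 8).
    (d): 42 − 49 = -7 < 8 [not met]
  Not every element is met, so the respondent fails to carry Stage I.3.
So the claimant prevails on this issue.
— Issue II —
Stage II.1 — burden on claimant; standard: the preponderance of the evidence (weight is at least 48).
    (e): 65 − 17 = 48 ≥ 48 [met]
    (f): 62 − 9 = 53 ≥ 48 [met]
  All elements met. The burden passes to the respondent.
Stage II.2 — burden on respondent; standard: the preponderance of the evidence (weight is at least 48).
    (g): 42 − 8 = 34 < 48 [not met]
    (h): 56 ≥ 48 [met]
  Not every element is met, so the respondent fails to carry Stage II.2.
The claimant prevails on this issue.
— Issue III —
Stage III.1 (claimant, the preponderance of the evidence, weight is at least 52): (i) 54 ≥ 52 — meets.
  Stage III.1 is satisfied; the onus moves to the respondent.
Stage III.2 (respondent, a heightened civil standard, weight is at least 79): (j) net 84−4=80 ≥ 79 — meets; (k) net 90−1=89 ≥ 79 — meets.
  Stage III.2 is satisfied; the onus moves to the claimant.
Stage III.3 (claimant, a heightened civil standard, weight is at least 79): (l) 79 ≥ 79 — meets.
  The claimant carries the last stage.
Every stage carried; the claimant prevails on this issue.
Per-issue: Issue I → claimant; Issue II → claimant; Issue III → claimant. The claimant must prevail on a majority of issues; overall, the claimant prevails.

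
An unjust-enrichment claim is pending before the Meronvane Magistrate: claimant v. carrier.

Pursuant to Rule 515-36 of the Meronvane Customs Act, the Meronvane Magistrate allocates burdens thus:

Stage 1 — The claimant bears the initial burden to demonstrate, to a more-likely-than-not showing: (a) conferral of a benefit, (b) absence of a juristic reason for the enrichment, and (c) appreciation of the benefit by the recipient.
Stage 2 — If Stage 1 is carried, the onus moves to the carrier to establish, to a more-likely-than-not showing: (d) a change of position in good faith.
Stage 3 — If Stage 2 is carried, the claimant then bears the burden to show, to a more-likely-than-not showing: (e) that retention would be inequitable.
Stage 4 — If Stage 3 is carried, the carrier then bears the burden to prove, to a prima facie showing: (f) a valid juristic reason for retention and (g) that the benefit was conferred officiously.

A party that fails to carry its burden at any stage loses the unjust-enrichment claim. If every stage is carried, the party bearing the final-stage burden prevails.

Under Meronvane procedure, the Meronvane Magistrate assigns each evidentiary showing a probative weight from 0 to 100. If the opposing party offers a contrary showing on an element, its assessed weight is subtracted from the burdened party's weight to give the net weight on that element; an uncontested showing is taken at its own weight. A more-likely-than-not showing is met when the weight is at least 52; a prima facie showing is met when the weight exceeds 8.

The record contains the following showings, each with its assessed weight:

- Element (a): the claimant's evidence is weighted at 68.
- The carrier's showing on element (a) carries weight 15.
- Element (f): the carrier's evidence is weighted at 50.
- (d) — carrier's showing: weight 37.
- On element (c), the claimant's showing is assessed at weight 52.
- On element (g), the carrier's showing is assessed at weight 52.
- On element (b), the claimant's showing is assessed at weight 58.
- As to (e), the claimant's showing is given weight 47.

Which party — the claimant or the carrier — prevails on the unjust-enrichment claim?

claimant

At Stage 1 the claimant must meet a more-likely-than-not showing (weight is at least 52): on (a) the weight is 68 less the opposing 15 gives net 53, which does reach 52, so (a) meets the standard; on (b) the weight is 58, which does reach 52, so (b) meets the standard; on (c) the weight is 52, ≥ 52, so (c) meets the standard.
  The claimant carries Stage 1; the carrier now bears the burden.
At Stage 2 the carrier must meet a more-likely-than-not showing (weight is at least 52): on (d) the weight is 37, < 52, so (d) does not meet the standard.
  Not every element is met, so the carrier fails to carry Stage 2.
The analysis ends at Stage 2; the claimant prevails.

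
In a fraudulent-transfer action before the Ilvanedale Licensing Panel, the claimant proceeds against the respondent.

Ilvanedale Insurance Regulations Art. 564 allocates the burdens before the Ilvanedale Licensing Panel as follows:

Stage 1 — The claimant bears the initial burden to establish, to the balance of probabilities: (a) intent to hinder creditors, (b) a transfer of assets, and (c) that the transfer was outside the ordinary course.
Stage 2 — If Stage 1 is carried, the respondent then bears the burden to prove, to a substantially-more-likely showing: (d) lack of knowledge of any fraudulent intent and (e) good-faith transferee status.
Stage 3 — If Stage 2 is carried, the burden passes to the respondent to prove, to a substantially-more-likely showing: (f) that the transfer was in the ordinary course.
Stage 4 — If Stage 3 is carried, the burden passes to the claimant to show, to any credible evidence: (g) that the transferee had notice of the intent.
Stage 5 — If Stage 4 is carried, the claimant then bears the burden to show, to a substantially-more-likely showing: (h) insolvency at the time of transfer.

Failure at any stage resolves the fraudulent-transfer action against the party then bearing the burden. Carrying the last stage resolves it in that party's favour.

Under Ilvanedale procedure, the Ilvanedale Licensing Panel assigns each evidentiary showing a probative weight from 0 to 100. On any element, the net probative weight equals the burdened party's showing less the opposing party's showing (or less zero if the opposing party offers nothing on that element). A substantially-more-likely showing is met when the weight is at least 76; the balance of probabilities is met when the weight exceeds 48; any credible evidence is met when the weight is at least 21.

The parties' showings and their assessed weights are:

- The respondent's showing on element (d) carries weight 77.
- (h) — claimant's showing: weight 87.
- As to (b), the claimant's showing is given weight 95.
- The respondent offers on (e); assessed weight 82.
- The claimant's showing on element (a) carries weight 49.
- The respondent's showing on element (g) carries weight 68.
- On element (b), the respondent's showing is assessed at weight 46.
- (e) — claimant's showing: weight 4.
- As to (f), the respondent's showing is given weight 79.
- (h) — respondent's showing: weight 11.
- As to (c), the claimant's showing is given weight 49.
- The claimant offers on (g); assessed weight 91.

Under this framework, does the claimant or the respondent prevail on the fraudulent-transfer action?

claimant

At Stage 1 the claimant must meet the balance of probabilities (weight exceeds 48): on (a) the weight is 49, which does exceed 48, so (a) meets the standard; on (b) the weight is 95 less the opposing 46 gives net 49, which does exceed 48, so (b) meets the standard; on (c) the weight is 49, which does exceed 48, so (c) meets the standard.
  All elements met. The burden passes to the respondent.
At Stage 2 the respondent must meet a substantially-more-likely showing (weight is at least 76): on (d) the weight is 77, ≥ 76, so (d) meets the standard; on (e) the weight is 82 less the opposing 4 gives net 78, ≥ 76, so (e) meets the standard.
  All elements met. The respondent retains the burden for Stage 3.
At Stage 3 the respondent must meet a substantially-more-likely showing (weight is at least 76): on (f) the weight is 79, ≥ 76, so (f) meets the standard.
  The respondent carries Stage 3; the claimant now bears the burden.
At Stage 4 the claimant must meet any credible evidence (weight is at least 21): on (g) the weight is 91 less the opposing 68 gives net 23, ≥ 21, so (g) meets the standard.
  Stage 4 is satisfied; the claimant continues to bear the burden.
At Stage 5 the claimant must meet a substantially-more-likely showing (weight is at least 76): on (h) the weight is 87 less the opposing 11 gives net 76, ≥ 76, so (h) meets the standard.
  The claimant carries the last stage.
All stages carried — the claimant prevails.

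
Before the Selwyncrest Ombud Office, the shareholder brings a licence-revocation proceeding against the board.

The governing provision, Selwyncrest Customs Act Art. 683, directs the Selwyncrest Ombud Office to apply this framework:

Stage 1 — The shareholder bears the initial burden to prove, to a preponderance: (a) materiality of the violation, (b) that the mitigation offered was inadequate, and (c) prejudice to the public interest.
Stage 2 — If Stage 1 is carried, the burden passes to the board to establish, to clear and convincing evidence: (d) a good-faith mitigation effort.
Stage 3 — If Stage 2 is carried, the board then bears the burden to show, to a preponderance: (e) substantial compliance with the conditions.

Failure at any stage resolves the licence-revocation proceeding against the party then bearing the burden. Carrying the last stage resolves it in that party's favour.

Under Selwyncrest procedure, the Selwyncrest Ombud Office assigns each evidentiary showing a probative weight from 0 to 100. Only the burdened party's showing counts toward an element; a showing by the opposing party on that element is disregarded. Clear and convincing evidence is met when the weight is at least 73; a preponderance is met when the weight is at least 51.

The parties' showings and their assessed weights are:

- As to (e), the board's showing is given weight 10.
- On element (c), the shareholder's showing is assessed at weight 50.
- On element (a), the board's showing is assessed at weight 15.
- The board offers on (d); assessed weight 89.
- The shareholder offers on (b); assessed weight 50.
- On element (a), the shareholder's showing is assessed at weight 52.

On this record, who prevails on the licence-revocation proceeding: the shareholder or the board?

board

Stage 1 (shareholder, a preponderance, weight is at least 51): (a) 52 (board's 15 disregarded) ≥ 51 — meets; (b) 50 < 51 — fails; (c) 50 < 51 — fails.
  Stage 1 not carried; the shareholder fails its burden.
The analysis ends at Stage 1; the board prevails.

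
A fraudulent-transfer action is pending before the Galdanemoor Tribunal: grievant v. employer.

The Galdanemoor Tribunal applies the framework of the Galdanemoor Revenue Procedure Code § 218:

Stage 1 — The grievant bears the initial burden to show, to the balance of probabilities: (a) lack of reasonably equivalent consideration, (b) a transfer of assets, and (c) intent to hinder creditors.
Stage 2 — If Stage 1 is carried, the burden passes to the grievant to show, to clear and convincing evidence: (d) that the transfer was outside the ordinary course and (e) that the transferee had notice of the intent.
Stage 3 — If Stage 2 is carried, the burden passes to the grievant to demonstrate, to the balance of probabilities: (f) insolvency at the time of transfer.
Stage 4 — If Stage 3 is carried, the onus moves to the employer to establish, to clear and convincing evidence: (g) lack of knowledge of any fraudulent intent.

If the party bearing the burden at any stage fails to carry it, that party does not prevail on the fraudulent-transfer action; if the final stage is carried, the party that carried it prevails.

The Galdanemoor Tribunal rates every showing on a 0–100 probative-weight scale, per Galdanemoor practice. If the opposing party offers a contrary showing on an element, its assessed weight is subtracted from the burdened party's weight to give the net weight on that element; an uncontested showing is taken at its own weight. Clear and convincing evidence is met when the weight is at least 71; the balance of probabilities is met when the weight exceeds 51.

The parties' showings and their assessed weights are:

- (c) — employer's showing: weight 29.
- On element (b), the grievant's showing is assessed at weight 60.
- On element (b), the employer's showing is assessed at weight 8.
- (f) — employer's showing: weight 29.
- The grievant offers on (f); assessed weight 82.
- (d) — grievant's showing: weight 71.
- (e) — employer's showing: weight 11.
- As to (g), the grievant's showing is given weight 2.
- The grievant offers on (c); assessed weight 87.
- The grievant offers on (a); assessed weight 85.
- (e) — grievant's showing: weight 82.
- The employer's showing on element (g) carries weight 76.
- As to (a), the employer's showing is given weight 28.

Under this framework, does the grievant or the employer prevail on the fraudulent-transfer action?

Stage 1 — burden on grievant; standard: the balance of probabilities (weight exceeds 51).
    (a): 85 − 28 = 57 > 51 [met]
    (b): 60 − 8 = 52 > 51 [met]
    (c): 87 − 29 = 58 > 51 [met]
  All elements met. The grievant retains the burden for Stage 2.
Stage 2 — burden on grievant; standard: clear and convincing evidence (weight is at least 71).
    (d): 71 ≥ 71 [met]
    (e): 82 − 11 = 71 ≥ 71 [met]
  Stage 2 carried; the burden remains with the grievant.
Stage 3 — burden on grievant; standard: the balance of probabilities (weight exceeds 51).
    (f): 82 − 29 = 53 > 51 [met]
  Stage 3 is satisfied; the onus moves to the employer.
Stage 4 — burden on employer; standard: clear and convincing evidence (weight is at least 71).
    (g): 76 − 2 = 74 ≥ 71 [met]
  The employer carries the last stage.
Every stage carried; the employer prevails.

employer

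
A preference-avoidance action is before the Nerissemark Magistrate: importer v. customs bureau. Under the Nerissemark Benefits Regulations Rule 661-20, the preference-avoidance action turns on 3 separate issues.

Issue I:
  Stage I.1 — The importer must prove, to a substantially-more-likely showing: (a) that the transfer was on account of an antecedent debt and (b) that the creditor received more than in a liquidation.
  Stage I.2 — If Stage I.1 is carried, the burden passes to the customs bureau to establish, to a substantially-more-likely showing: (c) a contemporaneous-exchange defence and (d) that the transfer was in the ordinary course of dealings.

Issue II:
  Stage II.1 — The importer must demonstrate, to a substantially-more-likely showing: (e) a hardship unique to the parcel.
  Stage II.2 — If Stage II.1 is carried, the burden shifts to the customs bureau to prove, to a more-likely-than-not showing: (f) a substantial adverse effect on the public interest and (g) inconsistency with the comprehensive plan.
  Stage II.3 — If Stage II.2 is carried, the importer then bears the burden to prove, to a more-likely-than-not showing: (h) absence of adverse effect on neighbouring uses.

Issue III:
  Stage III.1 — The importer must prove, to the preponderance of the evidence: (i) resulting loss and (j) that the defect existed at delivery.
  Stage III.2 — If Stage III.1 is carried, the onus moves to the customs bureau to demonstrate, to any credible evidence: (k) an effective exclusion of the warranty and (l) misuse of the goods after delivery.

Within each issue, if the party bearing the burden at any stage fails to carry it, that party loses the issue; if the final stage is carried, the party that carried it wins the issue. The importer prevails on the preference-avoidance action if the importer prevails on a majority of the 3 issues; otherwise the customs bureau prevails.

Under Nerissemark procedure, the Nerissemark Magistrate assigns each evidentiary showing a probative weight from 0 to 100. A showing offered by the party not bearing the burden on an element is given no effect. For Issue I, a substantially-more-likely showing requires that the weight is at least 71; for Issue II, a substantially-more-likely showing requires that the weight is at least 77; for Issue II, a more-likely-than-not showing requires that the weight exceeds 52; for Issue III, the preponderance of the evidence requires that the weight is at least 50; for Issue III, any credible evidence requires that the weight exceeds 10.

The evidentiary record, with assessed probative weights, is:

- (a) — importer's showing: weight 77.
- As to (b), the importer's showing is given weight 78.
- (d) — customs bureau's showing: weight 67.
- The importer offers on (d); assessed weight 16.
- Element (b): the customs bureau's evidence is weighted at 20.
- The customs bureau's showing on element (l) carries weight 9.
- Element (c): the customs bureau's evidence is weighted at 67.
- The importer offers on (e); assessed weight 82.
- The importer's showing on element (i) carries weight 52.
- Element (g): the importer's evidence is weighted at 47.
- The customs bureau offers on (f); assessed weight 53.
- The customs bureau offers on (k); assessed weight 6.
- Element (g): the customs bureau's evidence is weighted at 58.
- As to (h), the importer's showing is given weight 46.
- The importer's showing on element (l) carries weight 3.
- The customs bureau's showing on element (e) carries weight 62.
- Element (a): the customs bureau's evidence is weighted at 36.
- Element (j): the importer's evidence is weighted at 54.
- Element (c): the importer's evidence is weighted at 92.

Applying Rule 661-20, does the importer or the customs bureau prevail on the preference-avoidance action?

importer

— Issue I —
At Stage I.1 the importer must meet a substantially-more-likely showing (weight is at least 71): on (a) the weight is 77 (the customs bureau's 36 is given no effect), which does reach 71, so (a) meets the standard; on (b) the weight is 78 (the customs bureau's 20 is given no effect), which does reach 71, so (b) meets the standard.
  Stage I.1 is satisfied; the onus moves to the customs bureau.
At Stage I.2 the customs bureau must meet a substantially-more-likely showing (weight is at least 71): on (c) the weight is 67 (the importer's 92 is given no effect), which does not reach 71, so (c) does not meet the standard; on (d) the weight is 67 (the importer's 16 is given no effect), < 71, so (d) does not meet the standard.
  Not every element is met, so the customs bureau fails to carry Stage I.2.
So the importer prevails on this issue.
— Issue II —
At Stage II.1 the importer must meet a substantially-more-likely showing (weight is at least 77): on (e) the weight is 82 (the customs bureau's 62 is given no effect), ≥ 77, so (e) meets the standard.
  All elements met. The burden passes to the customs bureau.
At Stage II.2 the customs bureau must meet a more-likely-than-not showing (weight exceeds 52): on (f) the weight is 53, which does exceed 52, so (f) meets the standard; on (g) the weight is 58 (the importer's 47 is given no effect), > 52, so (g) meets the standard.
  The customs bureau carries Stage II.2; the importer now bears the burden.
At Stage II.3 the importer must meet a more-likely-than-not showing (weight exceeds 52): on (h) the weight is 46, ≤ 52, so (h) does not meet the standard.
  The importer does not carry Stage II.3.
The analysis ends at Stage II.3; the customs bureau prevails on this issue.
— Issue III —
Stage III.1 (importer, the preponderance of the evidence, weight is at least 50): (i) 52 ≥ 50 — meets; (j) 54 ≥ 50 — meets.
  The importer carries Stage III.1; the customs bureau now bears the burden.
Stage III.2 (customs bureau, any credible evidence, weight exceeds 10): (k) 6 ≤ 10 — fails; (l) 9 (importer's 3 disregarded) ≤ 10 — fails.
  Stage III.2 not carried; the customs bureau fails its burden.
The importer prevails on this issue.
Per-issue: Issue I → importer; Issue II → customs bureau; Issue III → importer. The importer must prevail on a majority of issues; overall, the importer prevails.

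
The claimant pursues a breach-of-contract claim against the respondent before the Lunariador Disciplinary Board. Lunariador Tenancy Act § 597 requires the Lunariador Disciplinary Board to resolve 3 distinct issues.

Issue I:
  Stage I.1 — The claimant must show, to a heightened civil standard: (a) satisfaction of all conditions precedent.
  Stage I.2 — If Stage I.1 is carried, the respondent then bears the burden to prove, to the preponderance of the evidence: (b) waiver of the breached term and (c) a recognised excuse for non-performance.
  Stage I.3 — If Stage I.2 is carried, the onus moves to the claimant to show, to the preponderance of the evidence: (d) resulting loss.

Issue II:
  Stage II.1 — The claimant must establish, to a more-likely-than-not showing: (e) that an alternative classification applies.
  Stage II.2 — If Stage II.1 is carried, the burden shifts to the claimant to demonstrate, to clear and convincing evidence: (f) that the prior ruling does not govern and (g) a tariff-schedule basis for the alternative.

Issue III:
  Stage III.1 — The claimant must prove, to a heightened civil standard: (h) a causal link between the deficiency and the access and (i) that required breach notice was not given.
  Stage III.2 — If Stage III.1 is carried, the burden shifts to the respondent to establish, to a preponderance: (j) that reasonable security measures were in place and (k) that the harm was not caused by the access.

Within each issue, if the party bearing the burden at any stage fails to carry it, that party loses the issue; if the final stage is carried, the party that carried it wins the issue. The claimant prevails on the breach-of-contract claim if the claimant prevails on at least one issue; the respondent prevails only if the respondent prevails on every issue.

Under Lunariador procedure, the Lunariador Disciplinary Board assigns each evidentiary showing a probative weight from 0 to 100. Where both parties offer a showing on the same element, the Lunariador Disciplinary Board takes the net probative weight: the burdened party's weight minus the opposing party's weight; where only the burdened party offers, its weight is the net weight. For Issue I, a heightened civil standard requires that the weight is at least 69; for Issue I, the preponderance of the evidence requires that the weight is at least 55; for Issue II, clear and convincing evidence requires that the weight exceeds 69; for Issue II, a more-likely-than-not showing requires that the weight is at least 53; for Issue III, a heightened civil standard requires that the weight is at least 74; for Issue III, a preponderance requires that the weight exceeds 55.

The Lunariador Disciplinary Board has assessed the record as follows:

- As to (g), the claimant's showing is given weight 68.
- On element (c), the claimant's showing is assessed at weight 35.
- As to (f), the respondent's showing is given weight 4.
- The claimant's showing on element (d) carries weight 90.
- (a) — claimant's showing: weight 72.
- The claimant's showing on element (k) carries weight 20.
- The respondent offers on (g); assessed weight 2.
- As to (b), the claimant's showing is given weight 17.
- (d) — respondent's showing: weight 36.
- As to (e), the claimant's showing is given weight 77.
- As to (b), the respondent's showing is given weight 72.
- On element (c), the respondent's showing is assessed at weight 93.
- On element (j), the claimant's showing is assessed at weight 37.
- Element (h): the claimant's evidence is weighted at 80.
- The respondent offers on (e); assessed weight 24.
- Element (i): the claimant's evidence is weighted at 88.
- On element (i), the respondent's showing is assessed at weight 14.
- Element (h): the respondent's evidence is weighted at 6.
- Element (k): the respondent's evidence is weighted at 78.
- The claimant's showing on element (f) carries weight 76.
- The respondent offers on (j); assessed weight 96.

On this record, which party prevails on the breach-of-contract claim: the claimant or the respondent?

respondent

— Issue I —
At Stage I.1 the claimant must meet a heightened civil standard (weight is at least 69): on (a) the weight is 72, which does reach 69, so (a) meets the standard.
  Stage I.1 is satisfied; the onus moves to the respondent.
At Stage I.2 the respondent must meet the preponderance of the evidence (weight is at least 55): on (b) the weight is 72 less the opposing 17 gives net 55, ≥ 55, so (b) meets the standard; on (c) the weight is 93 less the opposing 35 gives net 58, ≥ 55, so (c) meets the standard.
  All elements met. The burden passes to the claimant.
At Stage I.3 the claimant must meet the preponderance of the evidence (weight is at least 55): on (d) the weight is 90 less the opposing 36 gives net 54, which does not reach 55, so (d) does not meet the standard.
  Not every element is met, so the claimant fails to carry Stage I.3.
The analysis ends at Stage I.3; the respondent prevails on this issue.
— Issue II —
Stage II.1 — burden on claimant; standard: a more-likely-than-not showing (weight is at least 53).
    (e): 77 − 24 = 53 ≥ 53 [met]
  Stage II.1 carried; the burden remains with the claimant.
Stage II.2 — burden on claimant; standard: clear and convincing evidence (weight exceeds 69).
    (f): 76 − 4 = 72 > 69 [met]
    (g): 68 − 2 = 66 ≤ 69 [not met]
  Not every element is met, so the claimant fails to carry Stage II.2.
The analysis ends at Stage II.2; the respondent prevails on this issue.
— Issue III —
Stage III.1 (claimant, a heightened civil standard, weight is at least 74): (h) net 80−6=74 ≥ 74 — meets; (i) net 88−14=74 ≥ 74 — meets.
  The claimant carries Stage III.1; the respondent now bears the burden.
Stage III.2 (respondent, a preponderance, weight exceeds 55): (j) net 96−37=59 > 55 — meets; (k) net 78−20=58 > 55 — meets.
  The respondent carries the last stage.
Every stage carried; the respondent prevails on this issue.
Per-issue: Issue I → respondent; Issue II → respondent; Issue III → respondent. The claimant must prevail on at least one issue; overall, the respondent prevails.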